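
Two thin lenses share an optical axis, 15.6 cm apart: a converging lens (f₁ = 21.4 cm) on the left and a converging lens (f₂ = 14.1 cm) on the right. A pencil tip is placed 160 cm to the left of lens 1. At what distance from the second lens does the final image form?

Lens 1: 1/d_i1 = 1/f₁ − 1/d_o1 = 1/(21.4) − 1/(160) = 0.04048, so d_i1 = 24.70 cm.
The intermediate image is 24.70 cm to the right of lens 1, which lies 9.100 cm to the right of lens 2 — a virtual object — so d_o2 = −9.100 cm.
Lens 2: 1/d_i2 = 1/f₂ − 1/d_o2 = 1/(14.1) − 1/(-9.100) = 0.1808, so d_i2 = 5.53 cm.
The final image is real, 5.53 cm to the right of lens 2 (overall magnification ≈ -0.094).

5.53 cm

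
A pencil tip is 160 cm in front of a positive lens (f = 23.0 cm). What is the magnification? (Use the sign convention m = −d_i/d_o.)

1/d_i = 1/f − 1/d_o = 1/(23.00) − 1/(160) = 0.03723, so d_i = 26.86 cm.
m = −d_i/d_o = −(26.86)/(160) = -0.168.
The image is real, inverted and reduced, on the far side of the lens.

m = -0.168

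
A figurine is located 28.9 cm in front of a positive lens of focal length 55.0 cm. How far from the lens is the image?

Lens equation: 1/d_i = 1/f − 1/d_o = 1/(55.00) − 1/(28.9) = 0.01818 − 0.03460 = -0.01642, so d_i = -60.9 cm.
The image is virtual, upright and enlarged, on the same side as the object.

60.9 cm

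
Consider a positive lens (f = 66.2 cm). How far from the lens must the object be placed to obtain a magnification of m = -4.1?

m = −d_i/d_o ⇒ d_i = −m·d_o.
1/f = 1/d_o + 1/d_i = 1/d_o − 1/(m·d_o) = (1 − 1/m)/d_o, so d_o = f(1 − 1/m) = (66.20)(1 − 1/(-4.1)) = 82.3 cm.

82.3 cm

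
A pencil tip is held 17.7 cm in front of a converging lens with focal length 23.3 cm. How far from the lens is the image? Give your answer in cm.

73.6 cm

Lens equation: 1/v = 1/f − 1/u = 1/(23.30) − 1/(17.7) = 0.04292 − 0.05650 = -0.01358, so v = -73.6 cm.
The image is virtual, upright and enlarged, on the same side as the object.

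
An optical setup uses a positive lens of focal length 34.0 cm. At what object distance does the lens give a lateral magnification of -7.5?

38.5 cm

m = −d_i/d_o ⇒ d_i = −m·d_o.
1/f = 1/d_o + 1/d_i = 1/d_o − 1/(m·d_o) = (1 − 1/m)/d_o, so d_o = f(1 − 1/m) = (34.00)(1 − 1/(-7.5)) = 38.5 cm.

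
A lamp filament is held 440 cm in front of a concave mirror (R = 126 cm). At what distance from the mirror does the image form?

73.5 cm

f = R/2 = 126/2 = 63.00 cm.
Mirror equation: 1/q = 1/f − 1/p = 1/(63.00) − 1/(440) = 0.01587 − 0.002273 = 0.01360, so q = 73.5 cm.
The image is real, inverted and reduced, in front of the mirror.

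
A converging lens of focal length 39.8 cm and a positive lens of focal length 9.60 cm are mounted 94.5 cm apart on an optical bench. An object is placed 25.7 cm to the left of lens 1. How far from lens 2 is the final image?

10.2 cm

Lens 1: 1/d_i1 = 1/f₁ − 1/d_o1 = 1/(39.8) − 1/(25.7) = -0.01378, so d_i1 = -72.54 cm.
The intermediate image is 72.54 cm to the left of lens 1 (virtual), which is 94.5 − (-72.54) = 167.0 cm to the left of lens 2, so d_o2 = +167.0 cm.
Lens 2: 1/d_i2 = 1/f₂ − 1/d_o2 = 1/(9.60) − 1/(167.0) = 0.09818, so d_i2 = 10.2 cm.
The final image is real, 10.2 cm to the right of lens 2 (overall magnification ≈ -0.17).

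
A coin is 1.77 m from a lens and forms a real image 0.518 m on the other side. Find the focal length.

Real image ⇒ d_i = +0.518 m.
1/f = 1/d_o + 1/d_i = 1/(1.77) + 1/(0.518) = 2.495, so f = 0.401 m.
Since f is positive, the lens is converging.

f = 0.401 m (converging)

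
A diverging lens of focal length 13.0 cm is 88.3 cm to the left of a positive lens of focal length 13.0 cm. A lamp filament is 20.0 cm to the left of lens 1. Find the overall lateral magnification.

m = -0.0616

f₁ = −13.0 cm (diverging).
Lens 1: 1/d_i1 = 1/(-13.0) − 1/(20.0) = -0.1269, so d_i1 = -7.879 cm; m₁ = −d_i1/d_o1 = +0.3939.
d_o2 = 88.3 − (-7.879) = 96.18 cm.
Lens 2: 1/d_i2 = 1/(13.0) − 1/(96.18) = 0.06653, so d_i2 = 15.03 cm; m₂ = −d_i2/d_o2 = -0.1563.
m = m₁·m₂ = (+0.3939)(-0.1563) = -0.0616.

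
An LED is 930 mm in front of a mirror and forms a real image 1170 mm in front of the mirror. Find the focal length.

f = 518 mm (concave)

Real image ⇒ d_i = +1170 mm.
1/f = 1/d_o + 1/d_i = 1/(930) + 1/(1170) = 0.001930, so f = 518 mm.
Since f is positive, the mirror is concave.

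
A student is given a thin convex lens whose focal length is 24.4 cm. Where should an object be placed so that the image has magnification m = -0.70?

m = −d_i/d_o ⇒ d_i = −m·d_o.
1/f = 1/d_o + 1/d_i = 1/d_o − 1/(m·d_o) = (1 − 1/m)/d_o, so d_o = f(1 − 1/m) = (24.40)(1 − 1/(-0.70)) = 59.3 cm.

59.3 cm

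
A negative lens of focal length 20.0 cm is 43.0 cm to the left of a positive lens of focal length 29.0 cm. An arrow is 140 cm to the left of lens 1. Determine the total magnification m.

f₁ = −20.0 cm (diverging).
Lens 1: 1/d_i1 = 1/(-20.0) − 1/(140) = -0.05714, so d_i1 = -17.50 cm; m₁ = −d_i1/d_o1 = +0.1250.
d_o2 = 43.0 − (-17.50) = 60.50 cm.
Lens 2: 1/d_i2 = 1/(29.0) − 1/(60.50) = 0.01795, so d_i2 = 55.70 cm; m₂ = −d_i2/d_o2 = -0.9206.
m = m₁·m₂ = (+0.1250)(-0.9206) = -0.115.

m = -0.115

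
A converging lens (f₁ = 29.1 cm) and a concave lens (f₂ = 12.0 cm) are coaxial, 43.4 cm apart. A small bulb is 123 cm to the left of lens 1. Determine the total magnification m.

m = -0.215

Lens 1: 1/d_i1 = 1/(29.1) − 1/(123) = 0.02623, so d_i1 = 38.12 cm; m₁ = −d_i1/d_o1 = -0.3099.
d_o2 = 43.4 − (38.12) = 5.280 cm.
f₂ = −12.0 cm (diverging).
Lens 2: 1/d_i2 = 1/(-12.0) − 1/(5.280) = -0.2727, so d_i2 = -3.667 cm; m₂ = −d_i2/d_o2 = +0.6944.
m = m₁·m₂ = (-0.3099)(+0.6944) = -0.215.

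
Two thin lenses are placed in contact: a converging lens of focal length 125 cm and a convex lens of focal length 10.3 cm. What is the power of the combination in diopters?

P = +10.5 D

P₁ = 1/f₁ = 1/(1.25 m) = +0.8000 D; P₂ = 1/f₂ = 1/(0.103 m) = +9.709 D.
For thin lenses in contact, P = P₁ + P₂ = (+0.8000) + (+9.709) = +10.5 D.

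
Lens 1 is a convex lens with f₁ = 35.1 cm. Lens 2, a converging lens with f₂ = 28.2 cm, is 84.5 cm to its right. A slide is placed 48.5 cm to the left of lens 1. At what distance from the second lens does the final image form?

Lens 1: 1/d_i1 = 1/f₁ − 1/d_o1 = 1/(35.1) − 1/(48.5) = 0.007871, so d_i1 = 127.0 cm.
The intermediate image is 127.0 cm to the right of lens 1, which lies 42.50 cm to the right of lens 2 — a virtual object — so d_o2 = −42.50 cm.
Lens 2: 1/d_i2 = 1/f₂ − 1/d_o2 = 1/(28.2) − 1/(-42.50) = 0.05899, so d_i2 = 17.0 cm.
The final image is real, 17.0 cm to the right of lens 2 (overall magnification ≈ -1.0).

17.0 cm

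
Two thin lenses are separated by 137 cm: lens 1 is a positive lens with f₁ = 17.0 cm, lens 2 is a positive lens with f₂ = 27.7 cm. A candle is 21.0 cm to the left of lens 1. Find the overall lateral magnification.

m = +5.87

Lens 1: 1/d_i1 = 1/(17.0) − 1/(21.0) = 0.01120, so d_i1 = 89.25 cm; m₁ = −d_i1/d_o1 = -4.250.
d_o2 = 137 − (89.25) = 47.75 cm.
Lens 2: 1/d_i2 = 1/(27.7) − 1/(47.75) = 0.01516, so d_i2 = 65.97 cm; m₂ = −d_i2/d_o2 = -1.382.
m = m₁·m₂ = (-4.250)(-1.382) = +5.87.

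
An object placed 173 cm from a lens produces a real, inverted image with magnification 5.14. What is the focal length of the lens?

f = 145 cm (converging)

m = −d_i/d_o ⇒ d_i = −m·d_o = −(-5.14)·(173) = 889.2 cm.
1/f = 1/d_o + 1/d_i = 1/(173) + 1/(889.2) = 0.006905, so f = 145 cm.
Since f is positive, the lens is converging.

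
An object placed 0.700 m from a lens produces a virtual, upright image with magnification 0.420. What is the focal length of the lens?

f = -0.507 m (diverging)

m = −d_i/d_o ⇒ d_i = −m·d_o = −(+0.420)·(0.700) = -0.2940 m.
1/f = 1/d_o + 1/d_i = 1/(0.700) + 1/(-0.2940) = -1.973, so f = -0.507 m.
Since f is negative, the lens is diverging.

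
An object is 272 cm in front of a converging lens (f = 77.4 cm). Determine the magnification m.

m = -0.398

1/d_i = 1/f − 1/d_o = 1/(77.40) − 1/(272) = 0.009243, so d_i = 108.2 cm.
m = −d_i/d_o = −(108.2)/(272) = -0.398.
The image is real, inverted and reduced, on the far side of the lens.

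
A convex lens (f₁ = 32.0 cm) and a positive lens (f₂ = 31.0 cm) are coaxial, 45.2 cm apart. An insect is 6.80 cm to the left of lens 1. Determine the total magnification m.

Lens 1: 1/d_i1 = 1/(32.0) − 1/(6.80) = -0.1158, so d_i1 = -8.635 cm; m₁ = −d_i1/d_o1 = +1.270.
d_o2 = 45.2 − (-8.635) = 53.84 cm.
Lens 2: 1/d_i2 = 1/(31.0) − 1/(53.84) = 0.01368, so d_i2 = 73.08 cm; m₂ = −d_i2/d_o2 = -1.357.
m = m₁·m₂ = (+1.270)(-1.357) = -1.72.

m = -1.72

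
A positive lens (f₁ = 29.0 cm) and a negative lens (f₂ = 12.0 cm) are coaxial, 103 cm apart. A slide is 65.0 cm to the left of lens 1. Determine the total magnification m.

m = -0.154

Lens 1: 1/d_i1 = 1/(29.0) − 1/(65.0) = 0.01910, so d_i1 = 52.36 cm; m₁ = −d_i1/d_o1 = -0.8055.
d_o2 = 103 − (52.36) = 50.64 cm.
f₂ = −12.0 cm (diverging).
Lens 2: 1/d_i2 = 1/(-12.0) − 1/(50.64) = -0.1031, so d_i2 = -9.701 cm; m₂ = −d_i2/d_o2 = +0.1916.
m = m₁·m₂ = (-0.8055)(+0.1916) = -0.154.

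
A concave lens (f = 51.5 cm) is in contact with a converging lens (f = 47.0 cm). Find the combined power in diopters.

P₁ = 1/f₁ = 1/(-0.515 m) = -1.942 D; P₂ = 1/f₂ = 1/(0.470 m) = +2.128 D.
For thin lenses in contact, P = P₁ + P₂ = (-1.942) + (+2.128) = +0.186 D.

P = +0.186 D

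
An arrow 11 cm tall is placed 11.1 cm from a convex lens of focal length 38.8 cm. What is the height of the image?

15.4 cm

1/d_i = 1/f − 1/d_o = 1/(38.80) − 1/(11.1) = -0.06432, so d_i = -15.55 cm.
m = −d_i/d_o = +1.401.
|h_i| = |m|·h_o = 1.401 × 11 = 15.4 cm. The image is virtual, upright and enlarged, on the same side as the object.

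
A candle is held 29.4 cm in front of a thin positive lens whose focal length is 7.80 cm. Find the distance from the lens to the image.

10.6 cm

Lens equation: 1/q = 1/f − 1/p = 1/(7.800) − 1/(29.4) = 0.1282 − 0.03401 = 0.09419, so q = 10.6 cm.
The image is real, inverted and reduced, on the far side of the lens.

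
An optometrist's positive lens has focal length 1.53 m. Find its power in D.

P = +0.654 D

P = 1/f = 1/(1.53 m) = +0.654 D.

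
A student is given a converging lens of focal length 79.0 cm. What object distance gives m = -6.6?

m = −d_i/d_o ⇒ d_i = −m·d_o.
1/f = 1/d_o + 1/d_i = 1/d_o − 1/(m·d_o) = (1 − 1/m)/d_o, so d_o = f(1 − 1/m) = (79.00)(1 − 1/(-6.6)) = 91.0 cm.

91.0 cm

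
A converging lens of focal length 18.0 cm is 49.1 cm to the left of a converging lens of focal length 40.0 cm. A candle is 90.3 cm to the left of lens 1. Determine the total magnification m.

m = -0.744

Lens 1: 1/d_i1 = 1/(18.0) − 1/(90.3) = 0.04448, so d_i1 = 22.48 cm; m₁ = −d_i1/d_o1 = -0.2489.
d_o2 = 49.1 − (22.48) = 26.62 cm.
Lens 2: 1/d_i2 = 1/(40.0) − 1/(26.62) = -0.01257, so d_i2 = -79.58 cm; m₂ = −d_i2/d_o2 = +2.990.
m = m₁·m₂ = (-0.2489)(+2.990) = -0.744.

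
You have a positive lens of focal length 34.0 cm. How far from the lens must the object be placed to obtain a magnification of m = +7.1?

m = −d_i/d_o ⇒ d_i = −m·d_o.
1/f = 1/d_o + 1/d_i = 1/d_o − 1/(m·d_o) = (1 − 1/m)/d_o, so d_o = f(1 − 1/m) = (34.00)(1 − 1/(+7.1)) = 29.2 cm.

29.2 cm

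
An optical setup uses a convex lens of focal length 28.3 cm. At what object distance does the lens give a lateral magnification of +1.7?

m = −d_i/d_o ⇒ d_i = −m·d_o.
1/f = 1/d_o + 1/d_i = 1/d_o − 1/(m·d_o) = (1 − 1/m)/d_o, so d_o = f(1 − 1/m) = (28.30)(1 − 1/(+1.7)) = 11.7 cm.

11.7 cm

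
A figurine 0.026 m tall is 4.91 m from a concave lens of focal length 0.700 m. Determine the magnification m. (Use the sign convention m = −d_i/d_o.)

For a concave lens, f = -0.700 m.
1/d_i = 1/f − 1/d_o = 1/(-0.7000) − 1/(4.91) = -1.632, so d_i = -0.6127 m.
m = −d_i/d_o = −(-0.6127)/(4.91) = +0.125.
The image is virtual, upright and reduced, on the same side as the object.

m = +0.125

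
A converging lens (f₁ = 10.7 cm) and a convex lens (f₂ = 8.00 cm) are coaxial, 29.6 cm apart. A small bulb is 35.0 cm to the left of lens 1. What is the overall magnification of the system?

m = +0.569

Lens 1: 1/d_i1 = 1/(10.7) − 1/(35.0) = 0.06489, so d_i1 = 15.41 cm; m₁ = −d_i1/d_o1 = -0.4403.
d_o2 = 29.6 − (15.41) = 14.19 cm.
Lens 2: 1/d_i2 = 1/(8.00) − 1/(14.19) = 0.05453, so d_i2 = 18.34 cm; m₂ = −d_i2/d_o2 = -1.292.
m = m₁·m₂ = (-0.4403)(-1.292) = +0.569.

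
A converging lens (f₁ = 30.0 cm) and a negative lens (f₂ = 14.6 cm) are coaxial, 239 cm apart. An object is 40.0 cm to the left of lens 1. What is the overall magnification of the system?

Lens 1: 1/d_i1 = 1/(30.0) − 1/(40.0) = 0.008333, so d_i1 = 120.0 cm; m₁ = −d_i1/d_o1 = -3.000.
d_o2 = 239 − (120.0) = 119.0 cm.
f₂ = −14.6 cm (diverging).
Lens 2: 1/d_i2 = 1/(-14.6) − 1/(119.0) = -0.07690, so d_i2 = -13.00 cm; m₂ = −d_i2/d_o2 = +0.1093.
m = m₁·m₂ = (-3.000)(+0.1093) = -0.328.

m = -0.328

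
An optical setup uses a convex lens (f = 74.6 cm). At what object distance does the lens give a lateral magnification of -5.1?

89.2 cm

m = −d_i/d_o ⇒ d_i = −m·d_o.
1/f = 1/d_o + 1/d_i = 1/d_o − 1/(m·d_o) = (1 − 1/m)/d_o, so d_o = f(1 − 1/m) = (74.60)(1 − 1/(-5.1)) = 89.2 cm.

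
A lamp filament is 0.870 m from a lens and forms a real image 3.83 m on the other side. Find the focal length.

Real image ⇒ d_i = +3.83 m.
1/f = 1/d_o + 1/d_i = 1/(0.870) + 1/(3.83) = 1.411, so f = 0.709 m.
Since f is positive, the lens is converging.

f = 0.709 m (converging)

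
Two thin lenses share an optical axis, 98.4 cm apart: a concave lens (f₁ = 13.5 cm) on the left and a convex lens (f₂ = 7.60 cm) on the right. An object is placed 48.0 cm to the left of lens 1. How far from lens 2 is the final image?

Lens 1 is diverging, so f₁ = −13.5 cm.
Lens 1: 1/d_i1 = 1/f₁ − 1/d_o1 = 1/(-13.5) − 1/(48.0) = -0.09491, so d_i1 = -10.54 cm.
The intermediate image is 10.54 cm to the left of lens 1 (virtual), which is 98.4 − (-10.54) = 108.9 cm to the left of lens 2, so d_o2 = +108.9 cm.
Lens 2: 1/d_i2 = 1/f₂ − 1/d_o2 = 1/(7.60) − 1/(108.9) = 0.1224, so d_i2 = 8.17 cm.
The final image is real, 8.17 cm to the right of lens 2 (overall magnification ≈ -0.016).

8.17 cm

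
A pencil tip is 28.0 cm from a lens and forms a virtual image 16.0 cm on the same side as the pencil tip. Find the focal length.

f = -37.3 cm (diverging)

Virtual image ⇒ d_i = −16.0 cm.
1/f = 1/d_o + 1/d_i = 1/(28.0) + 1/(-16.0) = -0.02679, so f = -37.3 cm.
Since f is negative, the lens is diverging.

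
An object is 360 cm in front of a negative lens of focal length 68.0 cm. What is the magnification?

For a negative lens, f = -68.0 cm.
1/d_i = 1/f − 1/d_o = 1/(-68.00) − 1/(360) = -0.01748, so d_i = -57.20 cm.
m = −d_i/d_o = −(-57.20)/(360) = +0.159.
The image is virtual, upright and reduced, on the same side as the object.

m = +0.159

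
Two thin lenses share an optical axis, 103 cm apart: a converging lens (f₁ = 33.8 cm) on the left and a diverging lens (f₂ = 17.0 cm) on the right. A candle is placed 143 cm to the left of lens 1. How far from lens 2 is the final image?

13.2 cm

Lens 1: 1/d_i1 = 1/f₁ − 1/d_o1 = 1/(33.8) − 1/(143) = 0.02259, so d_i1 = 44.26 cm.
The intermediate image is 44.26 cm to the right of lens 1, which is 103 − (44.26) = 58.74 cm to the left of lens 2, so d_o2 = +58.74 cm.
Lens 2 is diverging, so f₂ = −17.0 cm.
Lens 2: 1/d_i2 = 1/f₂ − 1/d_o2 = 1/(-17.0) − 1/(58.74) = -0.07585, so d_i2 = -13.2 cm.
The final image is virtual, 13.2 cm to the left of lens 2 (overall magnification ≈ -0.069).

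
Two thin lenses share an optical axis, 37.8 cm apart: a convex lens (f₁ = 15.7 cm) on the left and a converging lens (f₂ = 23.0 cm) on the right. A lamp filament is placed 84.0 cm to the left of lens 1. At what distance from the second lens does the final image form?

Lens 1: 1/d_i1 = 1/f₁ − 1/d_o1 = 1/(15.7) − 1/(84.0) = 0.05179, so d_i1 = 19.31 cm.
The intermediate image is 19.31 cm to the right of lens 1, which is 37.8 − (19.31) = 18.49 cm to the left of lens 2, so d_o2 = +18.49 cm.
Lens 2: 1/d_i2 = 1/f₂ − 1/d_o2 = 1/(23.0) − 1/(18.49) = -0.01061, so d_i2 = -94.3 cm.
The final image is virtual, 94.3 cm to the left of lens 2 (overall magnification ≈ -1.2).

94.3 cm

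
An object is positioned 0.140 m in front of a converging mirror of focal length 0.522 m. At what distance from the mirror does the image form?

Mirror equation: 1/d_i = 1/f − 1/d_o = 1/(0.5220) − 1/(0.140) = 1.916 − 7.143 = -5.227, so d_i = -0.191 m.
The image is virtual, upright and enlarged, behind the mirror.

0.191 m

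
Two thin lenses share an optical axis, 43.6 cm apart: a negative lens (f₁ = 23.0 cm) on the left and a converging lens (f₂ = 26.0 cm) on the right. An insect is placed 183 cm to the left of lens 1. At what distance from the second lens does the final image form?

Lens 1 is diverging, so f₁ = −23.0 cm.
Lens 1: 1/d_i1 = 1/f₁ − 1/d_o1 = 1/(-23.0) − 1/(183) = -0.04894, so d_i1 = -20.43 cm.
The intermediate image is 20.43 cm to the left of lens 1 (virtual), which is 43.6 − (-20.43) = 64.03 cm to the left of lens 2, so d_o2 = +64.03 cm.
Lens 2: 1/d_i2 = 1/f₂ − 1/d_o2 = 1/(26.0) − 1/(64.03) = 0.02284, so d_i2 = 43.8 cm.
The final image is real, 43.8 cm to the right of lens 2 (overall magnification ≈ -0.076).

43.8 cm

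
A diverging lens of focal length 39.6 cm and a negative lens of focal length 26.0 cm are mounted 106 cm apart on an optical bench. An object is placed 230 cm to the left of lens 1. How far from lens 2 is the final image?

Lens 1 is diverging, so f₁ = −39.6 cm.
Lens 1: 1/d_i1 = 1/f₁ − 1/d_o1 = 1/(-39.6) − 1/(230) = -0.02960, so d_i1 = -33.78 cm.
The intermediate image is 33.78 cm to the left of lens 1 (virtual), which is 106 − (-33.78) = 139.8 cm to the left of lens 2, so d_o2 = +139.8 cm.
Lens 2 is diverging, so f₂ = −26.0 cm.
Lens 2: 1/d_i2 = 1/f₂ − 1/d_o2 = 1/(-26.0) − 1/(139.8) = -0.04561, so d_i2 = -21.9 cm.
The final image is virtual, 21.9 cm to the left of lens 2 (overall magnification ≈ 0.023).

21.9 cm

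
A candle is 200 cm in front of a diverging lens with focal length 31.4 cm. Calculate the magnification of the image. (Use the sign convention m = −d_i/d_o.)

m = +0.136

For a diverging lens, f = -31.4 cm.
1/d_i = 1/f − 1/d_o = 1/(-31.40) − 1/(200) = -0.03685, so d_i = -27.14 cm.
m = −d_i/d_o = −(-27.14)/(200) = +0.136.
The image is virtual, upright and reduced, on the same side as the object.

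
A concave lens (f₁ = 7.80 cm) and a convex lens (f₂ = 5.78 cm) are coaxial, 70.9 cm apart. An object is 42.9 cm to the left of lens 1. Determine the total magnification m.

f₁ = −7.80 cm (diverging).
Lens 1: 1/d_i1 = 1/(-7.80) − 1/(42.9) = -0.1515, so d_i1 = -6.600 cm; m₁ = −d_i1/d_o1 = +0.1538.
d_o2 = 70.9 − (-6.600) = 77.50 cm.
Lens 2: 1/d_i2 = 1/(5.78) − 1/(77.50) = 0.1601, so d_i2 = 6.246 cm; m₂ = −d_i2/d_o2 = -0.08059.
m = m₁·m₂ = (+0.1538)(-0.08059) = -0.0124.

m = -0.0124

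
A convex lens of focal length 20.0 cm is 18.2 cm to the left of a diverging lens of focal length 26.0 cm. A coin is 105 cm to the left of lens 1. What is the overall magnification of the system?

m = -0.314

Lens 1: 1/d_i1 = 1/(20.0) − 1/(105) = 0.04048, so d_i1 = 24.71 cm; m₁ = −d_i1/d_o1 = -0.2353.
d_o2 = 18.2 − (24.71) = -6.510 cm (virtual object).
f₂ = −26.0 cm (diverging).
Lens 2: 1/d_i2 = 1/(-26.0) − 1/(-6.510) = 0.1151, so d_i2 = 8.684 cm; m₂ = −d_i2/d_o2 = +1.334.
m = m₁·m₂ = (-0.2353)(+1.334) = -0.314.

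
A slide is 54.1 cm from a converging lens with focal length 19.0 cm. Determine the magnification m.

1/d_i = 1/f − 1/d_o = 1/(19.00) − 1/(54.1) = 0.03415, so d_i = 29.28 cm.
m = −d_i/d_o = −(29.28)/(54.1) = -0.541.
The image is real, inverted and reduced, on the far side of the lens.

m = -0.541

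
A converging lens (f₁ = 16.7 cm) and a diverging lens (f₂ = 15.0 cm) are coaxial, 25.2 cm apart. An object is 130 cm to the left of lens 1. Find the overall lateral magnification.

m = -0.105

Lens 1: 1/d_i1 = 1/(16.7) − 1/(130) = 0.05219, so d_i1 = 19.16 cm; m₁ = −d_i1/d_o1 = -0.1474.
d_o2 = 25.2 − (19.16) = 6.040 cm.
f₂ = −15.0 cm (diverging).
Lens 2: 1/d_i2 = 1/(-15.0) − 1/(6.040) = -0.2322, so d_i2 = -4.306 cm; m₂ = −d_i2/d_o2 = +0.7129.
m = m₁·m₂ = (-0.1474)(+0.7129) = -0.105.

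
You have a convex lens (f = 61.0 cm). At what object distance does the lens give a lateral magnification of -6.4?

m = −d_i/d_o ⇒ d_i = −m·d_o.
1/f = 1/d_o + 1/d_i = 1/d_o − 1/(m·d_o) = (1 − 1/m)/d_o, so d_o = f(1 − 1/m) = (61.00)(1 − 1/(-6.4)) = 70.5 cm.

70.5 cm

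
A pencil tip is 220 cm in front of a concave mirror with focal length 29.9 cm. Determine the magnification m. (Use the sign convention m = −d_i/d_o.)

m = -0.157

1/d_i = 1/f − 1/d_o = 1/(29.90) − 1/(220) = 0.02890, so d_i = 34.60 cm.
m = −d_i/d_o = −(34.60)/(220) = -0.157.
The image is real, inverted and reduced, in front of the mirror.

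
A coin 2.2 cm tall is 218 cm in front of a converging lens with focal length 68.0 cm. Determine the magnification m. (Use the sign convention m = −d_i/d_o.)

m = -0.453

1/d_i = 1/f − 1/d_o = 1/(68.00) − 1/(218) = 0.01012, so d_i = 98.83 cm.
m = −d_i/d_o = −(98.83)/(218) = -0.453.
The image is real, inverted and reduced, on the far side of the lens.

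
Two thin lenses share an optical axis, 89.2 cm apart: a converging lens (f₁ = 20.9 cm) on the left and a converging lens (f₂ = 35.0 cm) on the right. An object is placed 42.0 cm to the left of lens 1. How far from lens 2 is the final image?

132 cm

Lens 1: 1/d_i1 = 1/f₁ − 1/d_o1 = 1/(20.9) − 1/(42.0) = 0.02404, so d_i1 = 41.60 cm.
The intermediate image is 41.60 cm to the right of lens 1, which is 89.2 − (41.60) = 47.60 cm to the left of lens 2, so d_o2 = +47.60 cm.
Lens 2: 1/d_i2 = 1/f₂ − 1/d_o2 = 1/(35.0) − 1/(47.60) = 0.007563, so d_i2 = 132 cm.
The final image is real, 132 cm to the right of lens 2 (overall magnification ≈ 2.8).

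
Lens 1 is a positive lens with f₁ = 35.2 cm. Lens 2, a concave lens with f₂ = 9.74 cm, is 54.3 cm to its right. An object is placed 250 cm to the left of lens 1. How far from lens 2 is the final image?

Lens 1: 1/d_i1 = 1/f₁ − 1/d_o1 = 1/(35.2) − 1/(250) = 0.02441, so d_i1 = 40.97 cm.
The intermediate image is 40.97 cm to the right of lens 1, which is 54.3 − (40.97) = 13.33 cm to the left of lens 2, so d_o2 = +13.33 cm.
Lens 2 is diverging, so f₂ = −9.74 cm.
Lens 2: 1/d_i2 = 1/f₂ − 1/d_o2 = 1/(-9.74) − 1/(13.33) = -0.1777, so d_i2 = -5.63 cm.
The final image is virtual, 5.63 cm to the left of lens 2 (overall magnification ≈ -0.069).

5.63 cm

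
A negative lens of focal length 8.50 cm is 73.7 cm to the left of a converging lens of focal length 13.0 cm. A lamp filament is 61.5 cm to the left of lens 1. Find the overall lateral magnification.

m = -0.0232

f₁ = −8.50 cm (diverging).
Lens 1: 1/d_i1 = 1/(-8.50) − 1/(61.5) = -0.1339, so d_i1 = -7.468 cm; m₁ = −d_i1/d_o1 = +0.1214.
d_o2 = 73.7 − (-7.468) = 81.17 cm.
Lens 2: 1/d_i2 = 1/(13.0) − 1/(81.17) = 0.06460, so d_i2 = 15.48 cm; m₂ = −d_i2/d_o2 = -0.1907.
m = m₁·m₂ = (+0.1214)(-0.1907) = -0.0232.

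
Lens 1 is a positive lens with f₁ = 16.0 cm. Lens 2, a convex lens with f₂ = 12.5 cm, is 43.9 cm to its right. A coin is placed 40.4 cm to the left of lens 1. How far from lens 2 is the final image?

Lens 1: 1/d_i1 = 1/f₁ − 1/d_o1 = 1/(16.0) − 1/(40.4) = 0.03775, so d_i1 = 26.49 cm.
The intermediate image is 26.49 cm to the right of lens 1, which is 43.9 − (26.49) = 17.41 cm to the left of lens 2, so d_o2 = +17.41 cm.
Lens 2: 1/d_i2 = 1/f₂ − 1/d_o2 = 1/(12.5) − 1/(17.41) = 0.02256, so d_i2 = 44.3 cm.
The final image is real, 44.3 cm to the right of lens 2 (overall magnification ≈ 1.7).

44.3 cm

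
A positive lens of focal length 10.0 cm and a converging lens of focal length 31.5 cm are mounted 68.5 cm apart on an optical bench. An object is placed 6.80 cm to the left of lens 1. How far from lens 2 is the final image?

Lens 1: 1/d_i1 = 1/f₁ − 1/d_o1 = 1/(10.0) − 1/(6.80) = -0.04706, so d_i1 = -21.25 cm.
The intermediate image is 21.25 cm to the left of lens 1 (virtual), which is 68.5 − (-21.25) = 89.75 cm to the left of lens 2, so d_o2 = +89.75 cm.
Lens 2: 1/d_i2 = 1/f₂ − 1/d_o2 = 1/(31.5) − 1/(89.75) = 0.02060, so d_i2 = 48.5 cm.
The final image is real, 48.5 cm to the right of lens 2 (overall magnification ≈ -1.7).

48.5 cm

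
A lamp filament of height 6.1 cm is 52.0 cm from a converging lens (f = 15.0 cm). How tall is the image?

1/d_i = 1/f − 1/d_o = 1/(15.00) − 1/(52.0) = 0.04744, so d_i = 21.08 cm.
m = −d_i/d_o = -0.4054.
|h_i| = |m|·h_o = 0.4054 × 6.1 = 2.47 cm. The image is real, inverted and reduced, on the far side of the lens.

2.47 cm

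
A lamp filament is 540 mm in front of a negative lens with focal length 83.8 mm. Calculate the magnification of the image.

m = +0.134

For a negative lens, f = -83.8 mm.
1/d_i = 1/f − 1/d_o = 1/(-83.80) − 1/(540) = -0.01379, so d_i = -72.54 mm.
m = −d_i/d_o = −(-72.54)/(540) = +0.134.
The image is virtual, upright and reduced, on the same side as the object.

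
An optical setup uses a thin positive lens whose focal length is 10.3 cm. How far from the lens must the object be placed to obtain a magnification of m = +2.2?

5.62 cm

m = −d_i/d_o ⇒ d_i = −m·d_o.
1/f = 1/d_o + 1/d_i = 1/d_o − 1/(m·d_o) = (1 − 1/m)/d_o, so d_o = f(1 − 1/m) = (10.30)(1 − 1/(+2.2)) = 5.62 cm.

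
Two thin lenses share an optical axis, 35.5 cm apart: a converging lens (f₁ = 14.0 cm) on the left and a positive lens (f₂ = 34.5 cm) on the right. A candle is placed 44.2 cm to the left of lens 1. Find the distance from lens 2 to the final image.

Lens 1: 1/d_i1 = 1/f₁ − 1/d_o1 = 1/(14.0) − 1/(44.2) = 0.04880, so d_i1 = 20.49 cm.
The intermediate image is 20.49 cm to the right of lens 1, which is 35.5 − (20.49) = 15.01 cm to the left of lens 2, so d_o2 = +15.01 cm.
Lens 2: 1/d_i2 = 1/f₂ − 1/d_o2 = 1/(34.5) − 1/(15.01) = -0.03764, so d_i2 = -26.6 cm.
The final image is virtual, 26.6 cm to the left of lens 2 (overall magnification ≈ -0.82).

26.6 cm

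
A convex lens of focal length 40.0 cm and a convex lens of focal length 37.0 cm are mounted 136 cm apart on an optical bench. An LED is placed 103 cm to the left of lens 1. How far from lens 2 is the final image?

77.7 cm

Lens 1: 1/d_i1 = 1/f₁ − 1/d_o1 = 1/(40.0) − 1/(103) = 0.01529, so d_i1 = 65.40 cm.
The intermediate image is 65.40 cm to the right of lens 1, which is 136 − (65.40) = 70.60 cm to the left of lens 2, so d_o2 = +70.60 cm.
Lens 2: 1/d_i2 = 1/f₂ − 1/d_o2 = 1/(37.0) − 1/(70.60) = 0.01286, so d_i2 = 77.7 cm.
The final image is real, 77.7 cm to the right of lens 2 (overall magnification ≈ 0.70).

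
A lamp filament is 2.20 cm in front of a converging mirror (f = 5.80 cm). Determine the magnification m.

1/d_i = 1/f − 1/d_o = 1/(5.800) − 1/(2.20) = -0.2821, so d_i = -3.544 cm.
m = −d_i/d_o = −(-3.544)/(2.20) = +1.61.
The image is virtual, upright and enlarged, behind the mirror.

m = +1.61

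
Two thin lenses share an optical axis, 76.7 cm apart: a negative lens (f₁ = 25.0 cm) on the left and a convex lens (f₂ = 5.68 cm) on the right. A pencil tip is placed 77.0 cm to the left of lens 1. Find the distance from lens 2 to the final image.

6.04 cm

Lens 1 is diverging, so f₁ = −25.0 cm.
Lens 1: 1/d_i1 = 1/f₁ − 1/d_o1 = 1/(-25.0) − 1/(77.0) = -0.05299, so d_i1 = -18.87 cm.
The intermediate image is 18.87 cm to the left of lens 1 (virtual), which is 76.7 − (-18.87) = 95.57 cm to the left of lens 2, so d_o2 = +95.57 cm.
Lens 2: 1/d_i2 = 1/f₂ − 1/d_o2 = 1/(5.68) − 1/(95.57) = 0.1656, so d_i2 = 6.04 cm.
The final image is real, 6.04 cm to the right of lens 2 (overall magnification ≈ -0.015).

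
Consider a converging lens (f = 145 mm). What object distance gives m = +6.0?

m = −d_i/d_o ⇒ d_i = −m·d_o.
1/f = 1/d_o + 1/d_i = 1/d_o − 1/(m·d_o) = (1 − 1/m)/d_o, so d_o = f(1 − 1/m) = (145.0)(1 − 1/(+6.0)) = 121 mm.

121 mm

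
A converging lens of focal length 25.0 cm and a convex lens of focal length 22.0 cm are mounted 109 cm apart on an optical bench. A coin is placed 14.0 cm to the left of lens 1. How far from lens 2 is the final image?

26.1 cm

Lens 1: 1/d_i1 = 1/f₁ − 1/d_o1 = 1/(25.0) − 1/(14.0) = -0.03143, so d_i1 = -31.82 cm.
The intermediate image is 31.82 cm to the left of lens 1 (virtual), which is 109 − (-31.82) = 140.8 cm to the left of lens 2, so d_o2 = +140.8 cm.
Lens 2: 1/d_i2 = 1/f₂ − 1/d_o2 = 1/(22.0) − 1/(140.8) = 0.03835, so d_i2 = 26.1 cm.
The final image is real, 26.1 cm to the right of lens 2 (overall magnification ≈ -0.42).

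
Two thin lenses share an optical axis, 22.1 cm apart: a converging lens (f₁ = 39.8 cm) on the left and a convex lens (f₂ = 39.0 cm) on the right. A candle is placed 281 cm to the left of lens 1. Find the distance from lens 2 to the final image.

15.0 cm

Lens 1: 1/d_i1 = 1/f₁ − 1/d_o1 = 1/(39.8) − 1/(281) = 0.02157, so d_i1 = 46.37 cm.
The intermediate image is 46.37 cm to the right of lens 1, which lies 24.27 cm to the right of lens 2 — a virtual object — so d_o2 = −24.27 cm.
Lens 2: 1/d_i2 = 1/f₂ − 1/d_o2 = 1/(39.0) − 1/(-24.27) = 0.06684, so d_i2 = 15.0 cm.
The final image is real, 15.0 cm to the right of lens 2 (overall magnification ≈ -0.10).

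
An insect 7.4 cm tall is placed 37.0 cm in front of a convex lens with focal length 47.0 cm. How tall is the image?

34.8 cm

1/d_i = 1/f − 1/d_o = 1/(47.00) − 1/(37.0) = -0.005750, so d_i = -173.9 cm.
m = −d_i/d_o = +4.700.
|h_i| = |m|·h_o = 4.700 × 7.4 = 34.8 cm. The image is virtual, upright and enlarged, on the same side as the object.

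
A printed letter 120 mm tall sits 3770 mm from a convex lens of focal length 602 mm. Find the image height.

22.8 mm

1/d_i = 1/f − 1/d_o = 1/(602.0) − 1/(3770) = 0.001396, so d_i = 716.4 mm.
m = −d_i/d_o = -0.1900.
|h_i| = |m|·h_o = 0.1900 × 120 = 22.8 mm. The image is real, inverted and reduced, on the far side of the lens.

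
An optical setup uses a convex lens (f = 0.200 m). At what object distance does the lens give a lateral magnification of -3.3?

m = −d_i/d_o ⇒ d_i = −m·d_o.
1/f = 1/d_o + 1/d_i = 1/d_o − 1/(m·d_o) = (1 − 1/m)/d_o, so d_o = f(1 − 1/m) = (0.2000)(1 − 1/(-3.3)) = 0.261 m.

0.261 m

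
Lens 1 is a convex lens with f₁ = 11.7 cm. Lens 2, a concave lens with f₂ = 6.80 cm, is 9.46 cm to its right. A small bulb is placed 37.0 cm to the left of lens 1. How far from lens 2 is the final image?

Lens 1: 1/d_i1 = 1/f₁ − 1/d_o1 = 1/(11.7) − 1/(37.0) = 0.05844, so d_i1 = 17.11 cm.
The intermediate image is 17.11 cm to the right of lens 1, which lies 7.650 cm to the right of lens 2 — a virtual object — so d_o2 = −7.650 cm.
Lens 2 is diverging, so f₂ = −6.80 cm.
Lens 2: 1/d_i2 = 1/f₂ − 1/d_o2 = 1/(-6.80) − 1/(-7.650) = -0.01634, so d_i2 = -61.2 cm.
The final image is virtual, 61.2 cm to the left of lens 2 (overall magnification ≈ 3.7).

61.2 cm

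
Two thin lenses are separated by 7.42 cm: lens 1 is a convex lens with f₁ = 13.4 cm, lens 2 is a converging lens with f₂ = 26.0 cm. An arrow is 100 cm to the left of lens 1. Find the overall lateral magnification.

Lens 1: 1/d_i1 = 1/(13.4) − 1/(100) = 0.06463, so d_i1 = 15.47 cm; m₁ = −d_i1/d_o1 = -0.1547.
d_o2 = 7.42 − (15.47) = -8.050 cm (virtual object).
Lens 2: 1/d_i2 = 1/(26.0) − 1/(-8.050) = 0.1627, so d_i2 = 6.147 cm; m₂ = −d_i2/d_o2 = +0.7636.
m = m₁·m₂ = (-0.1547)(+0.7636) = -0.118.

m = -0.118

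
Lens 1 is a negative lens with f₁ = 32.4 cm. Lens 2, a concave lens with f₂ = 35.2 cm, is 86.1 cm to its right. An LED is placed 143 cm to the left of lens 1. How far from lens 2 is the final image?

Lens 1 is diverging, so f₁ = −32.4 cm.
Lens 1: 1/d_i1 = 1/f₁ − 1/d_o1 = 1/(-32.4) − 1/(143) = -0.03786, so d_i1 = -26.42 cm.
The intermediate image is 26.42 cm to the left of lens 1 (virtual), which is 86.1 − (-26.42) = 112.5 cm to the left of lens 2, so d_o2 = +112.5 cm.
Lens 2 is diverging, so f₂ = −35.2 cm.
Lens 2: 1/d_i2 = 1/f₂ − 1/d_o2 = 1/(-35.2) − 1/(112.5) = -0.03730, so d_i2 = -26.8 cm.
The final image is virtual, 26.8 cm to the left of lens 2 (overall magnification ≈ 0.044).

26.8 cm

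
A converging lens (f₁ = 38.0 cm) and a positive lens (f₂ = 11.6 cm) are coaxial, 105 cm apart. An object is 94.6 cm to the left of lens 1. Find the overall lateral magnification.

Lens 1: 1/d_i1 = 1/(38.0) − 1/(94.6) = 0.01574, so d_i1 = 63.51 cm; m₁ = −d_i1/d_o1 = -0.6714.
d_o2 = 105 − (63.51) = 41.49 cm.
Lens 2: 1/d_i2 = 1/(11.6) − 1/(41.49) = 0.06210, so d_i2 = 16.10 cm; m₂ = −d_i2/d_o2 = -0.3881.
m = m₁·m₂ = (-0.6714)(-0.3881) = +0.261.

m = +0.261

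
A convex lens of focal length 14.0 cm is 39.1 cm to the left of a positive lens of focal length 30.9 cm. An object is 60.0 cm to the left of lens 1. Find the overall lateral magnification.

Lens 1: 1/d_i1 = 1/(14.0) − 1/(60.0) = 0.05476, so d_i1 = 18.26 cm; m₁ = −d_i1/d_o1 = -0.3043.
d_o2 = 39.1 − (18.26) = 20.84 cm.
Lens 2: 1/d_i2 = 1/(30.9) − 1/(20.84) = -0.01562, so d_i2 = -64.01 cm; m₂ = −d_i2/d_o2 = +3.072.
m = m₁·m₂ = (-0.3043)(+3.072) = -0.935.

m = -0.935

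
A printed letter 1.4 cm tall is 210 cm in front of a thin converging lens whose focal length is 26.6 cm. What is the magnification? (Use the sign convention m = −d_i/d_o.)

m = -0.145

1/d_i = 1/f − 1/d_o = 1/(26.60) − 1/(210) = 0.03283, so d_i = 30.46 cm.
m = −d_i/d_o = −(30.46)/(210) = -0.145.
The image is real, inverted and reduced, on the far side of the lens.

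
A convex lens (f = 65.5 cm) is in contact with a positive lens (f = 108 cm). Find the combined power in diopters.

P₁ = 1/f₁ = 1/(0.655 m) = +1.527 D; P₂ = 1/f₂ = 1/(1.08 m) = +0.9259 D.
For thin lenses in contact, P = P₁ + P₂ = (+1.527) + (+0.9259) = +2.45 D.

P = +2.45 D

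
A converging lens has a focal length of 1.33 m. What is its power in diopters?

P = +0.752 D

P = 1/f = 1/(1.33 m) = +0.752 D.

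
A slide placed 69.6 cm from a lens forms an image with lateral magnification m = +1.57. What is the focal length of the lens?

m = −d_i/d_o ⇒ d_i = −m·d_o = −(+1.57)·(69.6) = -109.3 cm.
1/f = 1/d_o + 1/d_i = 1/(69.6) + 1/(-109.3) = 0.005219, so f = 192 cm.
Since f is positive, the lens is converging.

f = 192 cm (converging)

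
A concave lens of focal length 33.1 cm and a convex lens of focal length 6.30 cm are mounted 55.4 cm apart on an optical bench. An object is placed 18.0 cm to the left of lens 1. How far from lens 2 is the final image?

Lens 1 is diverging, so f₁ = −33.1 cm.
Lens 1: 1/d_i1 = 1/f₁ − 1/d_o1 = 1/(-33.1) − 1/(18.0) = -0.08577, so d_i1 = -11.66 cm.
The intermediate image is 11.66 cm to the left of lens 1 (virtual), which is 55.4 − (-11.66) = 67.06 cm to the left of lens 2, so d_o2 = +67.06 cm.
Lens 2: 1/d_i2 = 1/f₂ − 1/d_o2 = 1/(6.30) − 1/(67.06) = 0.1438, so d_i2 = 6.95 cm.
The final image is real, 6.95 cm to the right of lens 2 (overall magnification ≈ -0.067).

6.95 cm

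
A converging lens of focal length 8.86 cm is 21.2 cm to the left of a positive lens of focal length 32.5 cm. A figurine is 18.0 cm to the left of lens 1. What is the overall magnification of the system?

Lens 1: 1/d_i1 = 1/(8.86) − 1/(18.0) = 0.05731, so d_i1 = 17.45 cm; m₁ = −d_i1/d_o1 = -0.9694.
d_o2 = 21.2 − (17.45) = 3.750 cm.
Lens 2: 1/d_i2 = 1/(32.5) − 1/(3.750) = -0.2359, so d_i2 = -4.239 cm; m₂ = −d_i2/d_o2 = +1.130.
m = m₁·m₂ = (-0.9694)(+1.130) = -1.10.

m = -1.10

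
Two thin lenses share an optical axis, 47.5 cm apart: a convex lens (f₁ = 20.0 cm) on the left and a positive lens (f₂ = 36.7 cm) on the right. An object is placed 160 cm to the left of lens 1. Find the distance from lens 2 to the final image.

Lens 1: 1/d_i1 = 1/f₁ − 1/d_o1 = 1/(20.0) − 1/(160) = 0.04375, so d_i1 = 22.86 cm.
The intermediate image is 22.86 cm to the right of lens 1, which is 47.5 − (22.86) = 24.64 cm to the left of lens 2, so d_o2 = +24.64 cm.
Lens 2: 1/d_i2 = 1/f₂ − 1/d_o2 = 1/(36.7) − 1/(24.64) = -0.01334, so d_i2 = -75.0 cm.
The final image is virtual, 75.0 cm to the left of lens 2 (overall magnification ≈ -0.43).

75.0 cm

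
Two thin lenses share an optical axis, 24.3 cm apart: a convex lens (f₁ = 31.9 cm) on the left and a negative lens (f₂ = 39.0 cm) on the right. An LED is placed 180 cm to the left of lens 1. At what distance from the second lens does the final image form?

23.0 cm

Lens 1: 1/d_i1 = 1/f₁ − 1/d_o1 = 1/(31.9) − 1/(180) = 0.02579, so d_i1 = 38.77 cm.
The intermediate image is 38.77 cm to the right of lens 1, which lies 14.47 cm to the right of lens 2 — a virtual object — so d_o2 = −14.47 cm.
Lens 2 is diverging, so f₂ = −39.0 cm.
Lens 2: 1/d_i2 = 1/f₂ − 1/d_o2 = 1/(-39.0) − 1/(-14.47) = 0.04347, so d_i2 = 23.0 cm.
The final image is real, 23.0 cm to the right of lens 2 (overall magnification ≈ -0.34).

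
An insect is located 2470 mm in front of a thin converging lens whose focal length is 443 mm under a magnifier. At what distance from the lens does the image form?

540 mm

Thin-lens equation: 1/q = 1/f − 1/p = 1/(443.0) − 1/(2470) = 0.002257 − 0.0004049 = 0.001852, so q = 540 mm.
The image is real, inverted and reduced, on the far side of the lens.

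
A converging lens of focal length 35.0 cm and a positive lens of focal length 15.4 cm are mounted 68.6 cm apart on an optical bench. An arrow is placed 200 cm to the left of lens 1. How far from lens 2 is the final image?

Lens 1: 1/d_i1 = 1/f₁ − 1/d_o1 = 1/(35.0) − 1/(200) = 0.02357, so d_i1 = 42.42 cm.
The intermediate image is 42.42 cm to the right of lens 1, which is 68.6 − (42.42) = 26.18 cm to the left of lens 2, so d_o2 = +26.18 cm.
Lens 2: 1/d_i2 = 1/f₂ − 1/d_o2 = 1/(15.4) − 1/(26.18) = 0.02674, so d_i2 = 37.4 cm.
The final image is real, 37.4 cm to the right of lens 2 (overall magnification ≈ 0.30).

37.4 cm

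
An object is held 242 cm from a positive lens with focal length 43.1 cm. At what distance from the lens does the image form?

Thin-lens equation: 1/q = 1/f − 1/p = 1/(43.10) − 1/(242) = 0.02320 − 0.004132 = 0.01907, so q = 52.4 cm.
The image is real, inverted and reduced, on the far side of the lens.

52.4 cm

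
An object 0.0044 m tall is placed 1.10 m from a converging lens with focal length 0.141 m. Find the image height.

1/d_i = 1/f − 1/d_o = 1/(0.1410) − 1/(1.10) = 6.183, so d_i = 0.1617 m.
m = −d_i/d_o = -0.1470.
|h_i| = |m|·h_o = 0.1470 × 0.0044 = 0.000647 m. The image is real, inverted and reduced, on the far side of the lens.

0.000647 m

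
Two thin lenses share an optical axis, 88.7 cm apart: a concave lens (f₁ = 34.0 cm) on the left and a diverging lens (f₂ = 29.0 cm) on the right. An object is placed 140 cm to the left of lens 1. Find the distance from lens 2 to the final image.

23.2 cm

Lens 1 is diverging, so f₁ = −34.0 cm.
Lens 1: 1/d_i1 = 1/f₁ − 1/d_o1 = 1/(-34.0) − 1/(140) = -0.03655, so d_i1 = -27.36 cm.
The intermediate image is 27.36 cm to the left of lens 1 (virtual), which is 88.7 − (-27.36) = 116.1 cm to the left of lens 2, so d_o2 = +116.1 cm.
Lens 2 is diverging, so f₂ = −29.0 cm.
Lens 2: 1/d_i2 = 1/f₂ − 1/d_o2 = 1/(-29.0) − 1/(116.1) = -0.04310, so d_i2 = -23.2 cm.
The final image is virtual, 23.2 cm to the left of lens 2 (overall magnification ≈ 0.039).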